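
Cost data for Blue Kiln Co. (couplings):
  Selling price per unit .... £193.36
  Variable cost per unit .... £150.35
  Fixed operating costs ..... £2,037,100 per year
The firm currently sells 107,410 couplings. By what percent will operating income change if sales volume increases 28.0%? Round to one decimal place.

Contribution at this volume is 107,410 × £43.01 = £4,619,704.10.
Operating income = contribution − fixed costs = £4,619,704.10 − £2,037,100 = £2,582,604.10.
So DOL = total CM / EBIT = £4,619,704.10 / £2,582,604.10 = 1.7888.
So EBIT moves 1.7888 × (+28.0%) = +50.1%.

+50.1%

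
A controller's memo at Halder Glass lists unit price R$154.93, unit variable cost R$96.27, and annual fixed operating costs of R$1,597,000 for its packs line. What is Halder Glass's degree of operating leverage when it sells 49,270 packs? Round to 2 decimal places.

2.23

Total contribution margin = 49,270 × R$58.66 = R$2,890,178.20.
Operating income = contribution − fixed costs = R$2,890,178.20 − R$1,597,000 = R$1,293,178.20.
Degree of operating leverage = R$2,890,178.20 / R$1,293,178.20 = 2.2349.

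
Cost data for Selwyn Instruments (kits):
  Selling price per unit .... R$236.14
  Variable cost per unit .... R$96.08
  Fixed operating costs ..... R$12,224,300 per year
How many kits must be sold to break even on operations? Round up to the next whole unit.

Contribution margin per unit = R$236.14 − R$96.08 = R$140.06.
Units to break even: R$12,224,300 ÷ R$140.06 = 87,279.02, rounded up to 87,280.

87,280 kits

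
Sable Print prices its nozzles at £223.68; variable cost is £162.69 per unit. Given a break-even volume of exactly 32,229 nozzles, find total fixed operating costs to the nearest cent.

Each unit contributes £223.68 − £162.69 = £60.99.
Since BE = FC / CM, FC = 32,229 × £60.99 = £1,965,646.71.

£1,965,646.71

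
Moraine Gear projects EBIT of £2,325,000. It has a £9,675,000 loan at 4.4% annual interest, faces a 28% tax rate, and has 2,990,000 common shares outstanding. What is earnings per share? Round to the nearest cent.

Pre-tax income = £2,325,000 − £425,700.00 = £1,899,300.00.
After tax at 28%: net income = £1,899,300.00 × 0.72 = £1,367,496.00.
Per share: £1,367,496.00 / 2,990,000 shares = £0.46.

£0.46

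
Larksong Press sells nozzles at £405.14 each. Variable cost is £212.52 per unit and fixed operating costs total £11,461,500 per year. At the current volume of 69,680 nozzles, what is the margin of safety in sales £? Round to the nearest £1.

Contribution margin per unit = £405.14 − £212.52 = £192.62. Break-even units = £11,461,500 ÷ £192.62 = 59,503.17; break-even revenue = 59,503.17 × £405.14 = £24,107,113.02.
Current sales = 69,680 × £405.14 = £28,230,155.20.
Margin of safety = £28,230,155.20 − £24,107,113.02 = £4,123,042.

£4,123,042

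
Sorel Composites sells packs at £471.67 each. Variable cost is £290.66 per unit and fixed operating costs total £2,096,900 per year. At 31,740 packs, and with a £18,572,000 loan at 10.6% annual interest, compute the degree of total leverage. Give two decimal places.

Contribution at this volume is 31,740 × £181.01 = £5,745,257.40.
Subtracting fixed costs: EBIT = £5,745,257.40 − £2,096,900 = £3,648,357.40. Interest = £1,968,632.00.
DOL = £5,745,257.40 ÷ £3,648,357.40 = 1.5748; DFL = £3,648,357.40 ÷ £1,679,725.40 = 2.1720.
Combined leverage = 1.5748 × 2.1720 = 3.4205.

3.42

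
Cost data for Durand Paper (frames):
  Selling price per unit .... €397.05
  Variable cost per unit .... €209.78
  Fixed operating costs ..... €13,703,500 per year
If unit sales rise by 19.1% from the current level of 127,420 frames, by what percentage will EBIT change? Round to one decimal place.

At 127,420 units, contribution = 127,420 × €187.27 = €23,861,943.40.
Subtracting fixed costs: EBIT = €23,861,943.40 − €13,703,500 = €10,158,443.40.
Degree of operating leverage = €23,861,943.40 / €10,158,443.40 = 2.3490.
%ΔEBIT = DOL × %ΔSales = 2.3490 × +19.1% = +44.9%.

+44.9%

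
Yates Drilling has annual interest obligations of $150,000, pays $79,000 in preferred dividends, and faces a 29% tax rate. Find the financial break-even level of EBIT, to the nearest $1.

Preferred dividends are paid after tax, so their pre-tax equivalent is $79,000 ÷ (1 − 0.29) = $111,267.61.
Financial break-even EBIT = interest + D_p ÷ (1 − t) = $150,000 + $111,267.61 = $261,267.61.

$261,268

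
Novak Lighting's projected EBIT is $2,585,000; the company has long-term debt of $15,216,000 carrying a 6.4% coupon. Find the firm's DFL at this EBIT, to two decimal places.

Annual interest charges come to $973,824.00.
DFL = EBIT ÷ (EBIT − I) = $2,585,000 ÷ ($2,585,000 − $973,824.00) = $2,585,000 ÷ $1,611,176.00 = 1.6044.

1.60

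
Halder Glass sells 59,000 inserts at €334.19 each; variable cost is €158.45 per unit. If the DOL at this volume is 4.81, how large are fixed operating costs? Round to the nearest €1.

Total contribution margin = 59,000 × €175.74 = €10,368,660.00.
Since DOL = CM ÷ EBIT, EBIT = €10,368,660.00 ÷ 4.81 = €2,155,646.57.
And FC = contribution − EBIT = €10,368,660.00 − €2,155,646.57 = €8,213,013.

€8,213,013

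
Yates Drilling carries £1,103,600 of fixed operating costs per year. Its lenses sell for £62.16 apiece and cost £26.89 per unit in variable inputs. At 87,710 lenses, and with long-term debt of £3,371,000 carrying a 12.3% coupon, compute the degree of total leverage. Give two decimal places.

Contribution at this volume is 87,710 × £35.27 = £3,093,531.70.
Subtracting fixed costs: EBIT = £3,093,531.70 − £1,103,600 = £1,989,931.70. Interest = £414,633.00, so EBIT − I = £1,575,298.70.
DCL = contribution ÷ (EBIT − I) = £3,093,531.70 ÷ £1,575,298.70 = 1.9638.

1.96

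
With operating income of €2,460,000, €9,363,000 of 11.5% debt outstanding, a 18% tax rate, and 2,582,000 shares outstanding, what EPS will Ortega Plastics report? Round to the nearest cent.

€0.44

Pre-tax income = €2,460,000 − €1,076,745.00 = €1,383,255.00.
After tax at 18%: net income = €1,383,255.00 × 0.82 = €1,134,269.10.
EPS = €1,134,269.10 ÷ 2,582,000 = €0.44.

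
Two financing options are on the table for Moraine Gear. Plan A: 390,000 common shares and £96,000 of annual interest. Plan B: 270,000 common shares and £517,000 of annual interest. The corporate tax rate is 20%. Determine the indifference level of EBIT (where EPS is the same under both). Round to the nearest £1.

£1,464,250

Set EPS_A = EPS_B: (EBIT − £96,000)(1 − 0.20) ÷ 390,000 = (EBIT − £517,000)(1 − 0.20) ÷ 270,000.
Cancelling (1 − t) and cross-multiplying: 270,000·(EBIT − 96,000) = 390,000·(EBIT − 517,000).
EBIT × (390,000 − 270,000) = 517,000 × 390,000 − 96,000 × 270,000 = 175,710,000,000, so EBIT = 175,710,000,000 ÷ 120,000 = 1,464,250.00.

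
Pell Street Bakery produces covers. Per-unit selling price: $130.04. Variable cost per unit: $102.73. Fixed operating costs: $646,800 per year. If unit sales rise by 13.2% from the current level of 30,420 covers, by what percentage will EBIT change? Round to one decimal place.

+59.6%

Contribution at this volume is 30,420 × $27.31 = $830,770.20.
Operating income = contribution − fixed costs = $830,770.20 − $646,800 = $183,970.20.
DOL = contribution ÷ EBIT = $830,770.20 ÷ $183,970.20 = 4.5158.
%ΔEBIT = DOL × %ΔSales = 4.5158 × +13.2% = +59.6%.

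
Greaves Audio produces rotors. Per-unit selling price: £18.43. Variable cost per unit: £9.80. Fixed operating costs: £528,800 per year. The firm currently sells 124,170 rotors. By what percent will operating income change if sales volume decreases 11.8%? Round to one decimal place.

-23.3%

At 124,170 units, contribution = 124,170 × £8.63 = £1,071,587.10.
Subtracting fixed costs: EBIT = £1,071,587.10 − £528,800 = £542,787.10.
So DOL = total CM / EBIT = £1,071,587.10 / £542,787.10 = 1.9742.
%ΔEBIT = DOL × %ΔSales = 1.9742 × -11.8% = -23.3%.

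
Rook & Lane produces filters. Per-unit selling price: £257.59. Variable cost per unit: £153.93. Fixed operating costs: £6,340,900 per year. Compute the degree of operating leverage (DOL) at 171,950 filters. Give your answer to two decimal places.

Contribution at this volume is 171,950 × £103.66 = £17,824,337.00.
EBIT = £17,824,337.00 − £6,340,900 = £11,483,437.00.
Degree of operating leverage = £17,824,337.00 / £11,483,437.00 = 1.5522.

1.55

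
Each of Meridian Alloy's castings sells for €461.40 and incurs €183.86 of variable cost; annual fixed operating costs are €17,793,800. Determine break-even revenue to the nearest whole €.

Contribution margin per unit = €461.40 − €183.86 = €277.54, a CM ratio of €277.54 ÷ €461.40 = 0.6015.
Break-even sales = FC ÷ CM ratio = €17,793,800 × €461.40 / €277.54 = €29,581,535.

€29,581,535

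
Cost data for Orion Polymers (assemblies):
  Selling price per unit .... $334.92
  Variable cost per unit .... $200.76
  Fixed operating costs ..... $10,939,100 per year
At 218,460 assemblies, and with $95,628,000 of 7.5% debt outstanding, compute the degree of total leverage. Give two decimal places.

2.62

At 218,460 units, contribution = 218,460 × $134.16 = $29,308,593.60.
EBIT = $29,308,593.60 − $10,939,100 = $18,369,493.60. Interest = $7,172,100.00, so EBIT − I = $11,197,393.60.
DCL = contribution ÷ (EBIT − I) = $29,308,593.60 ÷ $11,197,393.60 = 2.6174.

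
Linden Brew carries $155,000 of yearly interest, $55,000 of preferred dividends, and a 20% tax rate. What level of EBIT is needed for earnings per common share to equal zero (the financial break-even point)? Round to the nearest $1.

Preferred dividends are paid after tax, so their pre-tax equivalent is $55,000 ÷ (1 − 0.20) = $68,750.00.
EPS = 0 when EBIT covers interest plus the pre-tax preferred burden: $155,000 + $68,750.00 = $223,750.00.

$223,750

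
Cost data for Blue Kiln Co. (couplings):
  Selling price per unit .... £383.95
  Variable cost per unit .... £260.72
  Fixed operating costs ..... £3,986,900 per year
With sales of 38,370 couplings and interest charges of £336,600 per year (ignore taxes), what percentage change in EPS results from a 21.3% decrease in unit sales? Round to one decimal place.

-248.8%

Contribution at this volume is 38,370 × £123.23 = £4,728,335.10.
Subtracting fixed costs: EBIT = £4,728,335.10 − £3,986,900 = £741,435.10.
After interest of £336,600.00, pre-tax earnings = £404,835.10.
Degree of combined leverage = contribution ÷ (EBIT − I) = £4,728,335.10 ÷ £404,835.10 = 11.6797.
%ΔEPS = DCL × %ΔSales = 11.6797 × -21.3% = -248.8%.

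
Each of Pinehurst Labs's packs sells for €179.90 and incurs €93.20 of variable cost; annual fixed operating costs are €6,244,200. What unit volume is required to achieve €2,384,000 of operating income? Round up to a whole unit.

Contribution margin per unit = €179.90 − €93.20 = €86.70.
Units = (FC + target) / CM = (€6,244,200 + €2,384,000) / €86.70 = 99,517.88, so 99,518 packs.

99,518 packs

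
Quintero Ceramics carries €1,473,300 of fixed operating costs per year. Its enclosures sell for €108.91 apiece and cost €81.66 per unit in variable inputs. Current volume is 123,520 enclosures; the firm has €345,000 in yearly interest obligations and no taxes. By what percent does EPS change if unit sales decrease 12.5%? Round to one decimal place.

-27.2%

Contribution at this volume is 123,520 × €27.25 = €3,365,920.00.
Operating income = contribution − fixed costs = €3,365,920.00 − €1,473,300 = €1,892,620.00.
After interest of €345,000.00, pre-tax earnings = €1,547,620.00.
DCL = total CM / (EBIT − I) = €3,365,920.00 / €1,547,620.00 = 2.1749.
%ΔEPS = DCL × %ΔSales = 2.1749 × -12.5% = -27.2%.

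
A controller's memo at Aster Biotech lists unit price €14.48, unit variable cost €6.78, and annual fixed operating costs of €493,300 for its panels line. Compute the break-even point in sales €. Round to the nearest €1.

CM per unit = €14.48 − €6.78 = €7.70; CM ratio = €7.70 / €14.48 = 0.5318.
Break-even sales = FC ÷ CM ratio = €493,300 × €14.48 / €7.70 = €927,660.

€927,660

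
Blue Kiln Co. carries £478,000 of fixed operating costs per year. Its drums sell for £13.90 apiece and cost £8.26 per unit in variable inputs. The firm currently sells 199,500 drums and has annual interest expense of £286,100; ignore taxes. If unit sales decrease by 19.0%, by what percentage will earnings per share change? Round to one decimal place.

-59.2%

Total contribution margin = 199,500 × £5.64 = £1,125,180.00.
EBIT = £1,125,180.00 − £478,000 = £647,180.00.
After interest of £286,100.00, pre-tax earnings = £361,080.00.
DCL = total CM / (EBIT − I) = £1,125,180.00 / £361,080.00 = 3.1162.
EPS therefore changes by 3.1162 × (-19.0%) = -59.2%.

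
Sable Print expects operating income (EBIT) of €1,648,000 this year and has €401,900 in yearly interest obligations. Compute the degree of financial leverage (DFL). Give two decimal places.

Interest = €401,900.00.
DFL = EBIT ÷ (EBIT − I) = €1,648,000 ÷ (€1,648,000 − €401,900.00) = €1,648,000 ÷ €1,246,100.00 = 1.3225.

1.32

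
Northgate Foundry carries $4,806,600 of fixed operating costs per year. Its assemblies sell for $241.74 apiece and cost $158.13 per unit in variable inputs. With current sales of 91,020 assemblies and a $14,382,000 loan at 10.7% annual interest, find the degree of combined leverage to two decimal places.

Total contribution margin = 91,020 × $83.61 = $7,610,182.20.
EBIT = $7,610,182.20 − $4,806,600 = $2,803,582.20. Interest = $1,538,874.00.
DOL = $7,610,182.20 ÷ $2,803,582.20 = 2.7144; DFL = $2,803,582.20 ÷ $1,264,708.20 = 2.2168.
Combined leverage = 2.7144 × 2.2168 = 6.0173.

6.02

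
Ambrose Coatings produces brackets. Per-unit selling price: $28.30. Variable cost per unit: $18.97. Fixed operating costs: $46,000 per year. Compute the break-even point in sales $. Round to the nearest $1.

CM per unit = $28.30 − $18.97 = $9.33; CM ratio = $9.33 / $28.30 = 0.3297.
Break-even revenue = fixed costs × price ÷ CM = $46,000 × $28.30 ÷ $9.33 = $139,528.

$139,528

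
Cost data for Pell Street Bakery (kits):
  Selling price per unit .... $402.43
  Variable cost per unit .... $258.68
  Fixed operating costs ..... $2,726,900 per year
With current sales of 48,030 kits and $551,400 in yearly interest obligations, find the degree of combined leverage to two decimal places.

Contribution at this volume is 48,030 × $143.75 = $6,904,312.50.
Subtracting fixed costs: EBIT = $6,904,312.50 − $2,726,900 = $4,177,412.50. Interest = $551,400.00, so EBIT − I = $3,626,012.50.
DCL = contribution ÷ (EBIT − I) = $6,904,312.50 ÷ $3,626,012.50 = 1.9041.

1.90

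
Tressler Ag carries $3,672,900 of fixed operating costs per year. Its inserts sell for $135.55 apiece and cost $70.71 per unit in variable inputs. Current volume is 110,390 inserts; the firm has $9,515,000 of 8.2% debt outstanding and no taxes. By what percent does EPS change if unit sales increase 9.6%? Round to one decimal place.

At 110,390 units, contribution = 110,390 × $64.84 = $7,157,687.60.
Subtracting fixed costs: EBIT = $7,157,687.60 − $3,672,900 = $3,484,787.60.
After interest of $780,230.00, pre-tax earnings = $2,704,557.60.
DCL = total CM / (EBIT − I) = $7,157,687.60 / $2,704,557.60 = 2.6465.
EPS therefore changes by 2.6465 × (+9.6%) = +25.4%.

+25.4%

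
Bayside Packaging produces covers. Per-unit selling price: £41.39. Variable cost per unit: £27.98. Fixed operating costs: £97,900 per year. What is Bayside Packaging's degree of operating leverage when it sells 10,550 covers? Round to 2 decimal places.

3.25

Total contribution margin = 10,550 × £13.41 = £141,475.50.
Subtracting fixed costs: EBIT = £141,475.50 − £97,900 = £43,575.50.
Degree of operating leverage = £141,475.50 / £43,575.50 = 3.2467.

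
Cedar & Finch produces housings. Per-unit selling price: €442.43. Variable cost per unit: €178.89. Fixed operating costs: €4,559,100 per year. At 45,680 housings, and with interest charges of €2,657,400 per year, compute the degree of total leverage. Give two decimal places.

2.50

Total contribution margin = 45,680 × €263.54 = €12,038,507.20.
Operating income = contribution − fixed costs = €12,038,507.20 − €4,559,100 = €7,479,407.20. Interest = €2,657,400.00, so EBIT − I = €4,822,007.20.
DCL = contribution ÷ (EBIT − I) = €12,038,507.20 ÷ €4,822,007.20 = 2.4966.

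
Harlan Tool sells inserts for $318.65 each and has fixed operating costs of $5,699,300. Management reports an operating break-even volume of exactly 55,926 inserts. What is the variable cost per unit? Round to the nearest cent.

$216.74

Contribution per unit must be FC / Q = $5,699,300 / 55,926 = $101.9079.
Variable cost per unit = $318.65 − $101.9079 = $216.74.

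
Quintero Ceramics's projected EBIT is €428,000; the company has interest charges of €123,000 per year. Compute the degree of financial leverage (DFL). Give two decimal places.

1.40

Annual interest charges come to €123,000.00.
Degree of financial leverage = EBIT / (EBIT − interest) = €428,000 / €305,000.00 = 1.4033.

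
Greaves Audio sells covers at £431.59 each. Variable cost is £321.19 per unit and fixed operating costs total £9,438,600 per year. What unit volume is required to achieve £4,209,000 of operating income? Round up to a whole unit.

Contribution margin per unit = £431.59 − £321.19 = £110.40.
Required volume = (fixed costs + target profit) ÷ CM = (£9,438,600 + £4,209,000) ÷ £110.40 = 123,619.57, so 123,620 covers.

123,620 covers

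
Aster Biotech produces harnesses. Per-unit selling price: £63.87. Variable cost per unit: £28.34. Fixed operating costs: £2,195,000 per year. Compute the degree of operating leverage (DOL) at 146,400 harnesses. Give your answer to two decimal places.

1.73

Total contribution margin = 146,400 × £35.53 = £5,201,592.00.
EBIT = £5,201,592.00 − £2,195,000 = £3,006,592.00.
DOL = contribution ÷ EBIT = £5,201,592.00 ÷ £3,006,592.00 = 1.7301.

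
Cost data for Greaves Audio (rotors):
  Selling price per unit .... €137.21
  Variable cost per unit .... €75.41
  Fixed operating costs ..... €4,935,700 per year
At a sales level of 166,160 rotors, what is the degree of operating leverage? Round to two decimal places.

At 166,160 units, contribution = 166,160 × €61.80 = €10,268,688.00.
EBIT = €10,268,688.00 − €4,935,700 = €5,332,988.00.
Degree of operating leverage = €10,268,688.00 / €5,332,988.00 = 1.9255.

1.93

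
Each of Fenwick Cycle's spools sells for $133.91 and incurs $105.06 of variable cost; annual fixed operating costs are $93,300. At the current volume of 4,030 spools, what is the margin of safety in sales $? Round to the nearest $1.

Contribution margin per unit = $133.91 − $105.06 = $28.85. Break-even units = $93,300 ÷ $28.85 = 3,233.97; break-even revenue = 3,233.97 × $133.91 = $433,060.76.
Current sales = 4,030 × $133.91 = $539,657.30.
Margin of safety = $539,657.30 − $433,060.76 = $106,597.

$106,597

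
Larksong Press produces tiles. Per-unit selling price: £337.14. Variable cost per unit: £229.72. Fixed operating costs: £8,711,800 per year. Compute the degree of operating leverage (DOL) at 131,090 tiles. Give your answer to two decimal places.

2.62

At 131,090 units, contribution = 131,090 × £107.42 = £14,081,687.80.
Operating income = contribution − fixed costs = £14,081,687.80 − £8,711,800 = £5,369,887.80.
DOL = contribution ÷ EBIT = £14,081,687.80 ÷ £5,369,887.80 = 2.6223.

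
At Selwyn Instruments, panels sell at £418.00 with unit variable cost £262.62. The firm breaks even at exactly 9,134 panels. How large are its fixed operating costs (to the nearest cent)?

£1,419,240.92

Unit CM = price − variable cost = £418.00 − £262.62 = £155.38.
Since BE = FC / CM, FC = 9,134 × £155.38 = £1,419,240.92.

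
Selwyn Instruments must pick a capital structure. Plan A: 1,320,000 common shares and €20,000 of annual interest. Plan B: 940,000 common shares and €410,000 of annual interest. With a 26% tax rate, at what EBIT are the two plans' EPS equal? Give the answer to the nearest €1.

€1,374,737

Set EPS_A = EPS_B: (EBIT − €20,000)(1 − 0.26) ÷ 1,320,000 = (EBIT − €410,000)(1 − 0.26) ÷ 940,000.
Cancelling (1 − t) and cross-multiplying: 940,000·(EBIT − 20,000) = 1,320,000·(EBIT − 410,000).
EBIT × (1,320,000 − 940,000) = 410,000 × 1,320,000 − 20,000 × 940,000 = 522,400,000,000, so EBIT = 522,400,000,000 ÷ 380,000 = 1,374,736.84.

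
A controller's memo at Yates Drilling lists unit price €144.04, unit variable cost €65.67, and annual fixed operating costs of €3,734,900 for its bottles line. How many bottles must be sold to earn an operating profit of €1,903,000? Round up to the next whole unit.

Each unit contributes €144.04 − €65.67 = €78.37.
Units = (FC + target) / CM = (€3,734,900 + €1,903,000) / €78.37 = 71,939.52, so 71,940 bottles.

71,940 bottles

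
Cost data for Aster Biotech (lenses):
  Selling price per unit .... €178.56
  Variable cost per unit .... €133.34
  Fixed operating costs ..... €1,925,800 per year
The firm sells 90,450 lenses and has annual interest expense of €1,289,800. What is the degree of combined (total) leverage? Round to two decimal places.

4.68

At 90,450 units, contribution = 90,450 × €45.22 = €4,090,149.00.
Subtracting fixed costs: EBIT = €4,090,149.00 − €1,925,800 = €2,164,349.00. Interest = €1,289,800.00, so EBIT − I = €874,549.00.
DCL = contribution ÷ (EBIT − I) = €4,090,149.00 ÷ €874,549.00 = 4.6769.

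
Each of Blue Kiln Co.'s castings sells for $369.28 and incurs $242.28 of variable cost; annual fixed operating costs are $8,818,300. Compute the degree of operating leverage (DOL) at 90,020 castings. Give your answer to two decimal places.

4.37

Total contribution margin = 90,020 × $127.00 = $11,432,540.00.
Subtracting fixed costs: EBIT = $11,432,540.00 − $8,818,300 = $2,614,240.00.
Degree of operating leverage = $11,432,540.00 / $2,614,240.00 = 4.3732.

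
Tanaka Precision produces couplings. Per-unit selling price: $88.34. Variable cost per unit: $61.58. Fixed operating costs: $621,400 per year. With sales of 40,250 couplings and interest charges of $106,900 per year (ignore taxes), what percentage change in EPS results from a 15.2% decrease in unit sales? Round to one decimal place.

Contribution at this volume is 40,250 × $26.76 = $1,077,090.00.
Operating income = contribution − fixed costs = $1,077,090.00 − $621,400 = $455,690.00.
Interest = $106,900.00, so EBIT − I = $348,790.00.
Degree of combined leverage = contribution ÷ (EBIT − I) = $1,077,090.00 ÷ $348,790.00 = 3.0881.
EPS therefore changes by 3.0881 × (-15.2%) = -46.9%.

-46.9%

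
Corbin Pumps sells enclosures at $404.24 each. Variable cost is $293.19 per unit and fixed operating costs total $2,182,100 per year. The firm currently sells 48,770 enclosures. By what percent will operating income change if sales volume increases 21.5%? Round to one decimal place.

Contribution at this volume is 48,770 × $111.05 = $5,415,908.50.
EBIT = $5,415,908.50 − $2,182,100 = $3,233,808.50.
Degree of operating leverage = $5,415,908.50 / $3,233,808.50 = 1.6748.
Operating income changes by 1.6748 × +21.5% = +36.0%.

+36.0%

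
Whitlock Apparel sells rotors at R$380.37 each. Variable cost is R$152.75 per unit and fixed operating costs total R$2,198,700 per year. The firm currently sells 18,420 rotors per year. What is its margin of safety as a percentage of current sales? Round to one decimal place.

Unit CM = price − variable cost = R$380.37 − R$152.75 = R$227.62. Break-even units = R$2,198,700 ÷ R$227.62 = 9,659.52; break-even revenue = 9,659.52 × R$380.37 = R$3,674,191.72.
Actual sales revenue = 18,420 × R$380.37 = R$7,006,415.40.
Margin of safety = (R$7,006,415.40 − R$3,674,191.72) ÷ R$7,006,415.40 = 47.6%.

47.6%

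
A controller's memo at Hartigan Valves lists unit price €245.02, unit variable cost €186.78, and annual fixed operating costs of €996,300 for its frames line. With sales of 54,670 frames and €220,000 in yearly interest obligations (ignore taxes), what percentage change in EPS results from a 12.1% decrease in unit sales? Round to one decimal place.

-19.6%

Contribution at this volume is 54,670 × €58.24 = €3,183,980.80.
EBIT = €3,183,980.80 − €996,300 = €2,187,680.80.
Interest = €220,000.00, so EBIT − I = €1,967,680.80.
DCL = total CM / (EBIT − I) = €3,183,980.80 / €1,967,680.80 = 1.6181.
EPS therefore changes by 1.6181 × (-12.1%) = -19.6%.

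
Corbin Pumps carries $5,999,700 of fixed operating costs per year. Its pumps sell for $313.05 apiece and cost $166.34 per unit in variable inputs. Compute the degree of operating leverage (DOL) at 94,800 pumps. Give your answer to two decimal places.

1.76

Total contribution margin = 94,800 × $146.71 = $13,908,108.00.
EBIT = $13,908,108.00 − $5,999,700 = $7,908,408.00.
Degree of operating leverage = $13,908,108.00 / $7,908,408.00 = 1.7586.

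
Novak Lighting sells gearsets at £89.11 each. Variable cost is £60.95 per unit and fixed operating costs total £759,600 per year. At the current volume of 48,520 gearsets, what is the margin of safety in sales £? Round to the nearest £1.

£1,919,926

Unit CM = price − variable cost = £89.11 − £60.95 = £28.16. Break-even units = £759,600 ÷ £28.16 = 26,974.43; break-even revenue = 26,974.43 × £89.11 = £2,403,691.62.
Current sales = 48,520 × £89.11 = £4,323,617.20.
Margin of safety = £4,323,617.20 − £2,403,691.62 = £1,919,926.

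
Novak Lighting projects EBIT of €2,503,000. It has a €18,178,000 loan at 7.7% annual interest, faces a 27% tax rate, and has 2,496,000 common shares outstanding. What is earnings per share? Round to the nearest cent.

€0.32

Interest = €1,399,706.00, so EBT = €2,503,000 − €1,399,706.00 = €1,103,294.00.
After tax at 27%: net income = €1,103,294.00 × 0.73 = €805,404.62.
Per share: €805,404.62 / 2,496,000 shares = €0.32.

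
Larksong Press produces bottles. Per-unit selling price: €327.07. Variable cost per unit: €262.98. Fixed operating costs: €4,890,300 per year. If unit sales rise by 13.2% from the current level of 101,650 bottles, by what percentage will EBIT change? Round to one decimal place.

At 101,650 units, contribution = 101,650 × €64.09 = €6,514,748.50.
Subtracting fixed costs: EBIT = €6,514,748.50 − €4,890,300 = €1,624,448.50.
So DOL = total CM / EBIT = €6,514,748.50 / €1,624,448.50 = 4.0104.
%ΔEBIT = DOL × %ΔSales = 4.0104 × +13.2% = +52.9%.

+52.9%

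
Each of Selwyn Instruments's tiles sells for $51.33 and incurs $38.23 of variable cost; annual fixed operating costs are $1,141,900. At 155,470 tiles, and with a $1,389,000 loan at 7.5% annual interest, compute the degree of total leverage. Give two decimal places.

Contribution at this volume is 155,470 × $13.10 = $2,036,657.00.
Operating income = contribution − fixed costs = $2,036,657.00 − $1,141,900 = $894,757.00. Interest = $104,175.00, so EBIT − I = $790,582.00.
Degree of total leverage = total CM / (EBIT − interest) = $2,036,657.00 / $790,582.00 = 2.5761.

2.58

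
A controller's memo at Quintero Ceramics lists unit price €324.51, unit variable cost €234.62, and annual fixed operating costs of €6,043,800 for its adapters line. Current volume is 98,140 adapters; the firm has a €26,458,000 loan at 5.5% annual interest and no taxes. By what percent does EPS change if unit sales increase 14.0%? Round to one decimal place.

+93.4%

At 98,140 units, contribution = 98,140 × €89.89 = €8,821,804.60.
EBIT = €8,821,804.60 − €6,043,800 = €2,778,004.60.
Interest = €1,455,190.00, so EBIT − I = €1,322,814.60.
Degree of combined leverage = contribution ÷ (EBIT − I) = €8,821,804.60 ÷ €1,322,814.60 = 6.6690.
%ΔEPS = DCL × %ΔSales = 6.6690 × +14.0% = +93.4%.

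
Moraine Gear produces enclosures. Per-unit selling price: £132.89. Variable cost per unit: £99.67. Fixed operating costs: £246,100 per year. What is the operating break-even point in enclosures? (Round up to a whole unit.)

Contribution margin per unit = £132.89 − £99.67 = £33.22.
Break-even volume = fixed costs ÷ CM per unit = £246,100 ÷ £33.22 = 7,408.19, so 7,409 enclosures.

7,409 enclosures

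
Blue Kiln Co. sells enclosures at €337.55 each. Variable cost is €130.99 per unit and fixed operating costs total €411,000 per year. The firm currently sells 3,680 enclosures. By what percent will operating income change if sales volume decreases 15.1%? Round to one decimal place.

At 3,680 units, contribution = 3,680 × €206.56 = €760,140.80.
Operating income = contribution − fixed costs = €760,140.80 − €411,000 = €349,140.80.
Degree of operating leverage = €760,140.80 / €349,140.80 = 2.1772.
Operating income changes by 2.1772 × -15.1% = -32.9%.

-32.9%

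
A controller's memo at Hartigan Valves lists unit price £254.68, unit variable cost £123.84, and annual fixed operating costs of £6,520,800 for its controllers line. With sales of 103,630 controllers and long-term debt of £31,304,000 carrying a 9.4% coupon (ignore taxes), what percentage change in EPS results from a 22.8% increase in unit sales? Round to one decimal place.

+75.5%

At 103,630 units, contribution = 103,630 × £130.84 = £13,558,949.20.
Operating income = contribution − fixed costs = £13,558,949.20 − £6,520,800 = £7,038,149.20.
Interest = £2,942,576.00, so EBIT − I = £4,095,573.20.
DCL = total CM / (EBIT − I) = £13,558,949.20 / £4,095,573.20 = 3.3106.
%ΔEPS = DCL × %ΔSales = 3.3106 × +22.8% = +75.5%.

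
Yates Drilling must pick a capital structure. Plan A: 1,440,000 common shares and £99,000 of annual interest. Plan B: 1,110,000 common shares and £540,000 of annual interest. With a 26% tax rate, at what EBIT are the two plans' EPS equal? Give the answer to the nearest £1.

£2,023,364

At indifference, (EBIT − 99,000)(1 − t)/1,440,000 = (EBIT − 540,000)(1 − t)/1,110,000.
The (1 − t) factor cancels: (EBIT − 99,000) × 1,110,000 = (EBIT − 540,000) × 1,440,000.
EBIT × (1,440,000 − 1,110,000) = 540,000 × 1,440,000 − 99,000 × 1,110,000 = 667,710,000,000, so EBIT = 667,710,000,000 ÷ 330,000 = 2,023,363.64.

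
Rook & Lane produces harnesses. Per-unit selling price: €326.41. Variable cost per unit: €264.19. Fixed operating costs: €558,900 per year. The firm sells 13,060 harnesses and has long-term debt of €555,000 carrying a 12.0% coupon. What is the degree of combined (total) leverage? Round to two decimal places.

4.34

Total contribution margin = 13,060 × €62.22 = €812,593.20.
EBIT = €812,593.20 − €558,900 = €253,693.20. Interest = €66,600.00, so EBIT − I = €187,093.20.
DCL = contribution ÷ (EBIT − I) = €812,593.20 ÷ €187,093.20 = 4.3433.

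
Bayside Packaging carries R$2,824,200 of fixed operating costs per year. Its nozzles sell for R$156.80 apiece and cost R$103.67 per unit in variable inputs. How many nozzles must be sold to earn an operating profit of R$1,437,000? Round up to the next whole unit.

80,204 nozzles

Contribution margin per unit = R$156.80 − R$103.67 = R$53.13.
Required volume = (fixed costs + target profit) ÷ CM = (R$2,824,200 + R$1,437,000) ÷ R$53.13 = 80,203.27, so 80,204 nozzles.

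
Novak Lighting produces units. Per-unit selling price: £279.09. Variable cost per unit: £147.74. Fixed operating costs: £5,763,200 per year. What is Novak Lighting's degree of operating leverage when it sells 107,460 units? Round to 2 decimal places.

1.69

Contribution at this volume is 107,460 × £131.35 = £14,114,871.00.
EBIT = £14,114,871.00 − £5,763,200 = £8,351,671.00.
So DOL = total CM / EBIT = £14,114,871.00 / £8,351,671.00 = 1.6901.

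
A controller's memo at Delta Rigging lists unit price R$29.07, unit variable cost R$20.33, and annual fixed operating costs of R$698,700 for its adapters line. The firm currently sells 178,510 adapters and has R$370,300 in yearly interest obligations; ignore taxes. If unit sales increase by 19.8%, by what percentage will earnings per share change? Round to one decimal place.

+62.9%

Contribution at this volume is 178,510 × R$8.74 = R$1,560,177.40.
Operating income = contribution − fixed costs = R$1,560,177.40 − R$698,700 = R$861,477.40.
After interest of R$370,300.00, pre-tax earnings = R$491,177.40.
DCL = total CM / (EBIT − I) = R$1,560,177.40 / R$491,177.40 = 3.1764.
EPS therefore changes by 3.1764 × (+19.8%) = +62.9%.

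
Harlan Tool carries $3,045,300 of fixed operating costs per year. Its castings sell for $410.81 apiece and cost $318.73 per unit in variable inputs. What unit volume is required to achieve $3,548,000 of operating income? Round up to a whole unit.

Unit CM = price − variable cost = $410.81 − $318.73 = $92.08.
Units = (FC + target) / CM = ($3,045,300 + $3,548,000) / $92.08 = 71,604.04, so 71,605 castings.

71,605 castings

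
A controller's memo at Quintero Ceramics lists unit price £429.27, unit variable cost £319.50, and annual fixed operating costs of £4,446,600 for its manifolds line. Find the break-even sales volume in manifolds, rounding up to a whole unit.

Contribution margin per unit = £429.27 − £319.50 = £109.77.
Break-even Q = £4,446,600 / £109.77 = 40,508.34 → 40,509 manifolds.

40,509 manifolds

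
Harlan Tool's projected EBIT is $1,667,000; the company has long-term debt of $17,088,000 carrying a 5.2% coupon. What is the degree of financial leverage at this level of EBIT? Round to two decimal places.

Interest = $888,576.00.
DFL = EBIT ÷ (EBIT − I) = $1,667,000 ÷ ($1,667,000 − $888,576.00) = $1,667,000 ÷ $778,424.00 = 2.1415.

2.14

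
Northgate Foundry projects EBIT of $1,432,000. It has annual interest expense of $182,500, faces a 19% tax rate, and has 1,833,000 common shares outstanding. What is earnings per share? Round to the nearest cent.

Interest = $182,500.00, so EBT = $1,432,000 − $182,500.00 = $1,249,500.00.
After tax at 19%: net income = $1,249,500.00 × 0.81 = $1,012,095.00.
EPS = $1,012,095.00 ÷ 1,833,000 = $0.55.

$0.55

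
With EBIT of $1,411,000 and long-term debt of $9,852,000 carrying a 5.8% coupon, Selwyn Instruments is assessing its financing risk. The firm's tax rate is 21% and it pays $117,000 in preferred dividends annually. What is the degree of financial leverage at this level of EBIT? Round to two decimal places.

2.04

Annual interest charges come to $571,416.00.
Preferred dividends grossed up pre-tax: $117,000 / (1 − 0.21) = $148,101.27.
DFL = EBIT ÷ [EBIT − I − D_p/(1−t)] = $1,411,000 ÷ [$1,411,000 − $571,416.00 − $148,101.27] = $1,411,000 ÷ $691,482.73 = 2.0405.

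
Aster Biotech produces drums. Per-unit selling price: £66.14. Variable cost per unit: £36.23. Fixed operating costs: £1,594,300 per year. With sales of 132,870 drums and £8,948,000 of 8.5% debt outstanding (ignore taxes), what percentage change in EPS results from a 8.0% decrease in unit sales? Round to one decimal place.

At 132,870 units, contribution = 132,870 × £29.91 = £3,974,141.70.
Subtracting fixed costs: EBIT = £3,974,141.70 − £1,594,300 = £2,379,841.70.
After interest of £760,580.00, pre-tax earnings = £1,619,261.70.
DCL = total CM / (EBIT − I) = £3,974,141.70 / £1,619,261.70 = 2.4543.
%ΔEPS = DCL × %ΔSales = 2.4543 × -8.0% = -19.6%.

-19.6%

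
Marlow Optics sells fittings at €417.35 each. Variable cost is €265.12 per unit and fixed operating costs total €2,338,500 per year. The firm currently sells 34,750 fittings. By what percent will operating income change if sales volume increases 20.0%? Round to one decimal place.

+35.8%

Contribution at this volume is 34,750 × €152.23 = €5,289,992.50.
Operating income = contribution − fixed costs = €5,289,992.50 − €2,338,500 = €2,951,492.50.
Degree of operating leverage = €5,289,992.50 / €2,951,492.50 = 1.7923.
%ΔEBIT = DOL × %ΔSales = 1.7923 × +20.0% = +35.8%.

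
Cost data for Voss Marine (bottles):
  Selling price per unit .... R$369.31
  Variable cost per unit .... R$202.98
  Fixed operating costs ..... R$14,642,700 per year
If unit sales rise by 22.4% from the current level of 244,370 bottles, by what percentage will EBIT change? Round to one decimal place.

At 244,370 units, contribution = 244,370 × R$166.33 = R$40,646,062.10.
EBIT = R$40,646,062.10 − R$14,642,700 = R$26,003,362.10.
So DOL = total CM / EBIT = R$40,646,062.10 / R$26,003,362.10 = 1.5631.
%ΔEBIT = DOL × %ΔSales = 1.5631 × +22.4% = +35.0%.

+35.0%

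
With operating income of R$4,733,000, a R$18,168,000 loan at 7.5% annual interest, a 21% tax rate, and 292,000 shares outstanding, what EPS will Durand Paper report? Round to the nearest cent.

R$9.12

Pre-tax income = R$4,733,000 − R$1,362,600.00 = R$3,370,400.00.
Net income = R$3,370,400.00 × (1 − 0.21) = R$2,662,616.00.
Per share: R$2,662,616.00 / 292,000 shares = R$9.12.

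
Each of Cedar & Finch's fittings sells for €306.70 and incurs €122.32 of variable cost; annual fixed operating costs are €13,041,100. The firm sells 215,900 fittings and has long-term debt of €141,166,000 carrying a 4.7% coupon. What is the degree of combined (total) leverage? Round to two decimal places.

1.98

Contribution at this volume is 215,900 × €184.38 = €39,807,642.00.
EBIT = €39,807,642.00 − €13,041,100 = €26,766,542.00. Interest = €6,634,802.00.
DOL = €39,807,642.00 ÷ €26,766,542.00 = 1.4872; DFL = €26,766,542.00 ÷ €20,131,740.00 = 1.3296.
Combined leverage = 1.4872 × 1.3296 = 1.9774.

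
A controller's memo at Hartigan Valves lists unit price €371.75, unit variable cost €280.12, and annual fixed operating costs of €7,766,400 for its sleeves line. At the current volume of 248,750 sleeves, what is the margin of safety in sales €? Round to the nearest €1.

Each unit contributes €371.75 − €280.12 = €91.63. Break-even units = €7,766,400 ÷ €91.63 = 84,758.27; break-even revenue = 84,758.27 × €371.75 = €31,508,885.74.
Current sales = 248,750 × €371.75 = €92,472,812.50.
Margin of safety = €92,472,812.50 − €31,508,885.74 = €60,963,927.

€60,963,927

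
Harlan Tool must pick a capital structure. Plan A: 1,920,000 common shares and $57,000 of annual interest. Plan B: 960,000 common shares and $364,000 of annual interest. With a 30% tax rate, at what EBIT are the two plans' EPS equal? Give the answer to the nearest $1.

At indifference, (EBIT − 57,000)(1 − t)/1,920,000 = (EBIT − 364,000)(1 − t)/960,000.
The (1 − t) factor cancels: (EBIT − 57,000) × 960,000 = (EBIT − 364,000) × 1,920,000.
EBIT × (1,920,000 − 960,000) = 364,000 × 1,920,000 − 57,000 × 960,000 = 644,160,000,000, so EBIT = 644,160,000,000 ÷ 960,000 = 671,000.00.

$671,000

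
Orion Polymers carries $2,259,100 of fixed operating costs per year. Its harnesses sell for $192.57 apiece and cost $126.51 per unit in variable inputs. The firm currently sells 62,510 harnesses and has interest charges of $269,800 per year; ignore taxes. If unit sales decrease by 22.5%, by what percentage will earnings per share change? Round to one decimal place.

At 62,510 units, contribution = 62,510 × $66.06 = $4,129,410.60.
Operating income = contribution − fixed costs = $4,129,410.60 − $2,259,100 = $1,870,310.60.
Interest = $269,800.00, so EBIT − I = $1,600,510.60.
DCL = total CM / (EBIT − I) = $4,129,410.60 / $1,600,510.60 = 2.5801.
EPS therefore changes by 2.5801 × (-22.5%) = -58.1%.

-58.1%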